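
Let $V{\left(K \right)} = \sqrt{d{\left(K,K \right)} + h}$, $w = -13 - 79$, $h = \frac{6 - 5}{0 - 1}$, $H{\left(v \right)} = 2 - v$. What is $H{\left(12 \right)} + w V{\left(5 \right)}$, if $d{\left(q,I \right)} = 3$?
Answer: $-10 - 92 \sqrt{2} \approx -140.11$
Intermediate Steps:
$h = -1$ ($h = 1 \frac{1}{-1} = 1 \left(-1\right) = -1$)
$w = -92$
$V{\left(K \right)} = \sqrt{2}$ ($V{\left(K \right)} = \sqrt{3 - 1} = \sqrt{2}$)
$H{\left(12 \right)} + w V{\left(5 \right)} = \left(2 - 12\right) - 92 \sqrt{2} = -10 - 92 \sqrt{2}$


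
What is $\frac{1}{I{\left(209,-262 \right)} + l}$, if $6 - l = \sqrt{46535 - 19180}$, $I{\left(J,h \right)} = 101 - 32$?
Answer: $- \frac{15}{4346} - \frac{\sqrt{27355}}{21730} \approx -0.011063$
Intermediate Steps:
$I{\left(J,h \right)} = 69$
$l = 6 - \sqrt{27355}$ ($l = 6 - \sqrt{46535 - 19180} = 6 - \sqrt{27355} \approx -159.39$)
$\frac{1}{I{\left(209,-262 \right)} + l} = \frac{1}{69 + \left(6 - \sqrt{27355}\right)} = \frac{1}{75 - \sqrt{27355}}$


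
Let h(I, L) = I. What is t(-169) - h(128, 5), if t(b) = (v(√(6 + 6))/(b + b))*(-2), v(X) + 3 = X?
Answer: -21635/169 + 2*√3/169 ≈ -128.00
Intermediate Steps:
v(X) = -3 + X
t(b) = -(-3 + 2*√3)/b (t(b) = ((-3 + √(6 + 6))/(b + b))*(-2) = ((-3 + √12)/((2*b)))*(-2) = ((-3 + 2*√3)*(1/(2*b)))*(-2) = ((-3 + 2*√3)/(2*b))*(-2) = -(-3 + 2*√3)/b)
t(-169) - h(128, 5) = (3 - 2*√3)/(-169) - 1*128 = -(3 - 2*√3)/169 - 128 = (-3/169 + 2*√3/169) - 128 = -21635/169 + 2*√3/169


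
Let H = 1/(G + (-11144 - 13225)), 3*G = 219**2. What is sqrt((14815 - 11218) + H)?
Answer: sqrt(252717744246)/8382 ≈ 59.975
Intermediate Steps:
G = 15987 (G = (1/3)*219**2 = (1/3)*47961 = 15987)
H = -1/8382 (H = 1/(15987 + (-11144 - 13225)) = 1/(15987 - 24369) = 1/(-8382) = -1/8382 ≈ -0.00011930)
sqrt((14815 - 11218) + H) = sqrt((14815 - 11218) - 1/8382) = sqrt(3597 - 1/8382) = sqrt(30150053/8382) = sqrt(252717744246)/8382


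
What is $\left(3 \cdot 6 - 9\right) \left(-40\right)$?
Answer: $-360$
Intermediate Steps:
$\left(3 \cdot 6 - 9\right) \left(-40\right) = \left(18 - 9\right) \left(-40\right) = 9 \left(-40\right) = -360$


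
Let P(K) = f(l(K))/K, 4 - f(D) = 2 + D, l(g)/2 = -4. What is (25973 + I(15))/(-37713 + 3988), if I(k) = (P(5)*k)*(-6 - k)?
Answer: -25343/33725 ≈ -0.75146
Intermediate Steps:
l(g) = -8 (l(g) = 2*(-4) = -8)
f(D) = 2 - D (f(D) = 4 - (2 + D) = 4 + (-2 - D) = 2 - D)
P(K) = 10/K (P(K) = (2 - 1*(-8))/K = (2 + 8)/K = 10/K)
I(k) = 2*k*(-6 - k) (I(k) = ((10/5)*k)*(-6 - k) = ((10*(⅕))*k)*(-6 - k) = (2*k)*(-6 - k) = 2*k*(-6 - k))
(25973 + I(15))/(-37713 + 3988) = (25973 - 2*15*(6 + 15))/(-37713 + 3988) = (25973 - 2*15*21)/(-33725) = (25973 - 630)*(-1/33725) = 25343*(-1/33725) = -25343/33725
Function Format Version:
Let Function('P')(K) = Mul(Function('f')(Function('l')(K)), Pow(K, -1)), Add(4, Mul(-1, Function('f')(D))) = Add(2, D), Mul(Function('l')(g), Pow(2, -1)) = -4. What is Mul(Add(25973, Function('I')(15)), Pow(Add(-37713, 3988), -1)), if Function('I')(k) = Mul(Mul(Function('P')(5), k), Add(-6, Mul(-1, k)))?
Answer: Rational(-25343, 33725) ≈ -0.75146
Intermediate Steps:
Function('l')(g) = -8 (Function('l')(g) = Mul(2, -4) = -8)
Function('f')(D) = Add(2, Mul(-1, D)) (Function('f')(D) = Add(4, Mul(-1, Add(2, D))) = Add(4, Add(-2, Mul(-1, D))) = Add(2, Mul(-1, D)))
Function('P')(K) = Mul(10, Pow(K, -1)) (Function('P')(K) = Mul(Add(2, Mul(-1, -8)), Pow(K, -1)) = Mul(Add(2, 8), Pow(K, -1)) = Mul(10, Pow(K, -1)))
Function('I')(k) = Mul(2, k, Add(-6, Mul(-1, k))) (Function('I')(k) = Mul(Mul(Mul(10, Pow(5, -1)), k), Add(-6, Mul(-1, k))) = Mul(Mul(Mul(10, Rational(1, 5)), k), Add(-6, Mul(-1, k))) = Mul(Mul(2, k), Add(-6, Mul(-1, k))) = Mul(2, k, Add(-6, Mul(-1, k))))
Mul(Add(25973, Function('I')(15)), Pow(Add(-37713, 3988), -1)) = Mul(Add(25973, Mul(-2, 15, Add(6, 15))), Pow(Add(-37713, 3988), -1)) = Mul(Add(25973, Mul(-2, 15, 21)), Pow(-33725, -1)) = Mul(Add(25973, -630), Rational(-1, 33725)) = Mul(25343, Rational(-1, 33725)) = Rational(-25343, 33725)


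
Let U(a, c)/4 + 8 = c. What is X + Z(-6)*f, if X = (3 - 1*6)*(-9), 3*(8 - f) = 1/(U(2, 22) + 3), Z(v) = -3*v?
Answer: 10083/59 ≈ 170.90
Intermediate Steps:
U(a, c) = -32 + 4*c
f = 1415/177 (f = 8 - 1/(3*((-32 + 4*22) + 3)) = 8 - 1/(3*((-32 + 88) + 3)) = 8 - 1/(3*(56 + 3)) = 8 - ⅓/59 = 8 - ⅓*1/59 = 8 - 1/177 = 1415/177 ≈ 7.9943)
X = 27 (X = (3 - 6)*(-9) = -3*(-9) = 27)
X + Z(-6)*f = 27 - 3*(-6)*(1415/177) = 27 + 18*(1415/177) = 27 + 8490/59 = 10083/59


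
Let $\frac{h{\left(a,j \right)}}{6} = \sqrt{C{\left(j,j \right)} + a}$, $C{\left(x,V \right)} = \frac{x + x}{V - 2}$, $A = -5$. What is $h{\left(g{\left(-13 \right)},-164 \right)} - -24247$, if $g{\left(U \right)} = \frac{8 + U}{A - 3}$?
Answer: $24247 + \frac{3 \sqrt{286682}}{166} \approx 24257.0$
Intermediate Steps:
$C{\left(x,V \right)} = \frac{2 x}{-2 + V}$
$g{\left(U \right)} = -1 - \frac{U}{8}$ ($g{\left(U \right)} = \frac{8 + U}{-5 - 3} = \frac{8 + U}{-8} = \left(8 + U\right) \left(- \frac{1}{8}\right) = -1 - \frac{U}{8}$)
$h{\left(a,j \right)} = 6 \sqrt{a + \frac{2 j}{-2 + j}}$ ($h{\left(a,j \right)} = 6 \sqrt{\frac{2 j}{-2 + j} + a} = 6 \sqrt{a + \frac{2 j}{-2 + j}}$)
$h{\left(g{\left(-13 \right)},-164 \right)} - -24247 = 6 \sqrt{\frac{2 \left(-164\right) + \left(-1 - - \frac{13}{8}\right) \left(-2 - 164\right)}{-2 - 164}} - -24247 = 6 \sqrt{\frac{-328 + \left(-1 + \frac{13}{8}\right) \left(-166\right)}{-166}} + 24247 = 6 \sqrt{- \frac{-328 + \frac{5}{8} \left(-166\right)}{166}} + 24247 = 6 \sqrt{- \frac{-328 - \frac{415}{4}}{166}} + 24247 = 6 \sqrt{\left(- \frac{1}{166}\right) \left(- \frac{1727}{4}\right)} + 24247 = 6 \sqrt{\frac{1727}{664}} + 24247 = 6 \frac{\sqrt{286682}}{332} + 24247 = \frac{3 \sqrt{286682}}{166} + 24247 = 24247 + \frac{3 \sqrt{286682}}{166}$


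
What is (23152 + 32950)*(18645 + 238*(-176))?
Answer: -1303978786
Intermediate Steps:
(23152 + 32950)*(18645 + 238*(-176)) = 56102*(18645 - 41888) = 56102*(-23243) = -1303978786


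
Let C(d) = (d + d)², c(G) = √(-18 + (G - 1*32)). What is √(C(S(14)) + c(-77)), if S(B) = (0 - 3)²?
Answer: √(324 + I*√127) ≈ 18.003 + 0.313*I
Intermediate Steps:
c(G) = √(-50 + G) (c(G) = √(-18 + (G - 32)) = √(-18 + (-32 + G)) = √(-50 + G))
S(B) = 9 (S(B) = (-3)² = 9)
C(d) = 4*d² (C(d) = (2*d)² = 4*d²)
√(C(S(14)) + c(-77)) = √(4*9² + √(-50 - 77)) = √(4*81 + √(-127)) = √(324 + I*√127)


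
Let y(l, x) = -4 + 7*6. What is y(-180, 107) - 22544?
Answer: -22506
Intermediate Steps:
y(l, x) = 38 (y(l, x) = -4 + 42 = 38)
y(-180, 107) - 22544 = 38 - 22544 = -22506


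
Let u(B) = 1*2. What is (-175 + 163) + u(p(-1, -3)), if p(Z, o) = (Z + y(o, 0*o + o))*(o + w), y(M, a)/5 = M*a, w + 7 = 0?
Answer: -10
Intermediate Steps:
w = -7 (w = -7 + 0 = -7)
y(M, a) = 5*M*a (y(M, a) = 5*(M*a) = 5*M*a)
p(Z, o) = (-7 + o)*(Z + 5*o²) (p(Z, o) = (Z + 5*o*(0*o + o))*(o - 7) = (Z + 5*o*(0 + o))*(-7 + o) = (Z + 5*o*o)*(-7 + o) = (Z + 5*o²)*(-7 + o) = (-7 + o)*(Z + 5*o²))
u(B) = 2
(-175 + 163) + u(p(-1, -3)) = (-175 + 163) + 2 = -12 + 2 = -10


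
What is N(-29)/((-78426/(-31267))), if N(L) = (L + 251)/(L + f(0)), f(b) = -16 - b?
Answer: -1156879/588195 ≈ -1.9668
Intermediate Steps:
N(L) = (251 + L)/(-16 + L) (N(L) = (L + 251)/(L + (-16 - 1*0)) = (251 + L)/(L + (-16 + 0)) = (251 + L)/(L - 16) = (251 + L)/(-16 + L))
N(-29)/((-78426/(-31267))) = ((251 - 29)/(-16 - 29))/((-78426/(-31267))) = (222/(-45))/((-78426*(-1/31267))) = (-1/45*222)/(78426/31267) = -74/15*31267/78426 = -1156879/588195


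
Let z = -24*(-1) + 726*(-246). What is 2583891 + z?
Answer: 2405319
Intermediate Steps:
z = -178572 (z = 24 - 178596 = -178572)
2583891 + z = 2583891 - 178572 = 2405319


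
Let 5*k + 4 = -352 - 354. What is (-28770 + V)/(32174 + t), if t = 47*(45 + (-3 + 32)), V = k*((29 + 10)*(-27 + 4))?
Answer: 8217/2971 ≈ 2.7657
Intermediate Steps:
k = -142 (k = -⅘ + (-352 - 354)/5 = -⅘ + (⅕)*(-706) = -⅘ - 706/5 = -142)
V = 127374 (V = -142*(29 + 10)*(-27 + 4) = -5538*(-23) = -142*(-897) = 127374)
t = 3478 (t = 47*(45 + 29) = 47*74 = 3478)
(-28770 + V)/(32174 + t) = (-28770 + 127374)/(32174 + 3478) = 98604/35652 = 98604*(1/35652) = 8217/2971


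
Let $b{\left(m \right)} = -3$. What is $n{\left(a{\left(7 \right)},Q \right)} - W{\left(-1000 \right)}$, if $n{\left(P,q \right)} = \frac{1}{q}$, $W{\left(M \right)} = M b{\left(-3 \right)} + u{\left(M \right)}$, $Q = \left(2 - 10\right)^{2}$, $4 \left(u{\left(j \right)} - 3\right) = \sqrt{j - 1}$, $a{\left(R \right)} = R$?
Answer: $- \frac{192191}{64} - \frac{i \sqrt{1001}}{4} \approx -3003.0 - 7.9096 i$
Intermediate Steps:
$u{\left(j \right)} = 3 + \frac{\sqrt{-1 + j}}{4}$ ($u{\left(j \right)} = 3 + \frac{\sqrt{j - 1}}{4} = 3 + \frac{\sqrt{-1 + j}}{4}$)
$Q = 64$ ($Q = \left(-8\right)^{2} = 64$)
$W{\left(M \right)} = 3 - 3 M + \frac{\sqrt{-1 + M}}{4}$ ($W{\left(M \right)} = M \left(-3\right) + \left(3 + \frac{\sqrt{-1 + M}}{4}\right) = - 3 M + \left(3 + \frac{\sqrt{-1 + M}}{4}\right) = 3 - 3 M + \frac{\sqrt{-1 + M}}{4}$)
$n{\left(a{\left(7 \right)},Q \right)} - W{\left(-1000 \right)} = \frac{1}{64} - \left(3 - -3000 + \frac{\sqrt{-1 - 1000}}{4}\right) = \frac{1}{64} - \left(3 + 3000 + \frac{\sqrt{-1001}}{4}\right) = \frac{1}{64} - \left(3 + 3000 + \frac{i \sqrt{1001}}{4}\right) = \frac{1}{64} - \left(3003 + \frac{i \sqrt{1001}}{4}\right) = - \frac{192191}{64} - \frac{i \sqrt{1001}}{4}$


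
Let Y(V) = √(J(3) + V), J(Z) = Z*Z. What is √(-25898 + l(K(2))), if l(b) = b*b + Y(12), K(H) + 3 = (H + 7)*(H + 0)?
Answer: √(-25673 + √21) ≈ 160.21*I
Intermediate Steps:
J(Z) = Z²
Y(V) = √(9 + V) (Y(V) = √(3² + V) = √(9 + V))
K(H) = -3 + H*(7 + H) (K(H) = -3 + (H + 7)*(H + 0) = -3 + (7 + H)*H = -3 + H*(7 + H))
l(b) = √21 + b² (l(b) = b*b + √(9 + 12) = b² + √21 = √21 + b²)
√(-25898 + l(K(2))) = √(-25898 + (√21 + (-3 + 2² + 7*2)²)) = √(-25898 + (√21 + (-3 + 4 + 14)²)) = √(-25898 + (√21 + 15²)) = √(-25898 + (√21 + 225)) = √(-25898 + (225 + √21)) = √(-25673 + √21)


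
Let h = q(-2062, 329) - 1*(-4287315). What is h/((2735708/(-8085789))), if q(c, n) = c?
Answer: -34649651569617/2735708 ≈ -1.2666e+7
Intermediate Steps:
h = 4285253 (h = -2062 - 1*(-4287315) = -2062 + 4287315 = 4285253)
h/((2735708/(-8085789))) = 4285253/((2735708/(-8085789))) = 4285253/((2735708*(-1/8085789))) = 4285253/(-2735708/8085789) = 4285253*(-8085789/2735708) = -34649651569617/2735708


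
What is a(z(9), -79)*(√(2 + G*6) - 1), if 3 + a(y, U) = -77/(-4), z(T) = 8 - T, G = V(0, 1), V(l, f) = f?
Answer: -65/4 + 65*√2/2 ≈ 29.712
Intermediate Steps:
G = 1
a(y, U) = 65/4 (a(y, U) = -3 - 77/(-4) = -3 - 77*(-¼) = -3 + 77/4 = 65/4)
a(z(9), -79)*(√(2 + G*6) - 1) = 65*(√(2 + 1*6) - 1)/4 = 65*(√(2 + 6) - 1)/4 = 65*(√8 - 1)/4 = 65*(2*√2 - 1)/4 = 65*(-1 + 2*√2)/4 = -65/4 + 65*√2/2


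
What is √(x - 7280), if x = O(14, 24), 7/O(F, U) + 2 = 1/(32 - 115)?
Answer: 3*I*√22569883/167 ≈ 85.343*I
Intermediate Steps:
O(F, U) = -581/167 (O(F, U) = 7/(-2 + 1/(32 - 115)) = 7/(-2 + 1/(-83)) = 7/(-2 - 1/83) = 7/(-167/83) = 7*(-83/167) = -581/167)
x = -581/167 ≈ -3.4790
√(x - 7280) = √(-581/167 - 7280) = √(-1216341/167) = 3*I*√22569883/167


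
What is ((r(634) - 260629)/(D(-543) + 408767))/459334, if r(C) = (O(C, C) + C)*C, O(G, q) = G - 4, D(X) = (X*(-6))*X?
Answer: -540747/624844442218 ≈ -8.6541e-7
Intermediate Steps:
D(X) = -6*X² (D(X) = (-6*X)*X = -6*X²)
O(G, q) = -4 + G
r(C) = C*(-4 + 2*C) (r(C) = ((-4 + C) + C)*C = (-4 + 2*C)*C = C*(-4 + 2*C))
((r(634) - 260629)/(D(-543) + 408767))/459334 = ((2*634*(-2 + 634) - 260629)/(-6*(-543)² + 408767))/459334 = ((2*634*632 - 260629)/(-6*294849 + 408767))*(1/459334) = ((801376 - 260629)/(-1769094 + 408767))*(1/459334) = (540747/(-1360327))*(1/459334) = (540747*(-1/1360327))*(1/459334) = -540747/1360327*1/459334 = -540747/624844442218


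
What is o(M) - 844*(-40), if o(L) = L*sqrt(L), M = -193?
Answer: 33760 - 193*I*sqrt(193) ≈ 33760.0 - 2681.2*I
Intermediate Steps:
o(L) = L**(3/2)
o(M) - 844*(-40) = (-193)**(3/2) - 844*(-40) = -193*I*sqrt(193) + 33760 = 33760 - 193*I*sqrt(193)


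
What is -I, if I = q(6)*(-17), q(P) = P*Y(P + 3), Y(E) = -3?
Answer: -306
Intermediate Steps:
q(P) = -3*P (q(P) = P*(-3) = -3*P)
I = 306 (I = -3*6*(-17) = -18*(-17) = 306)
-I = -1*306 = -306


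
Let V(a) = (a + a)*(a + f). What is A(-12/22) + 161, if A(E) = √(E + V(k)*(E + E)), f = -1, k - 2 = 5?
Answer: 161 + 13*I*√66/11 ≈ 161.0 + 9.6011*I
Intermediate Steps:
k = 7 (k = 2 + 5 = 7)
V(a) = 2*a*(-1 + a) (V(a) = (a + a)*(a - 1) = (2*a)*(-1 + a) = 2*a*(-1 + a))
A(E) = 13*√E (A(E) = √(E + (2*7*(-1 + 7))*(E + E)) = √(E + (2*7*6)*(2*E)) = √(E + 84*(2*E)) = √(E + 168*E) = √(169*E) = 13*√E)
A(-12/22) + 161 = 13*√(-12/22) + 161 = 13*√(-12*1/22) + 161 = 13*√(-6/11) + 161 = 13*(I*√66/11) + 161 = 13*I*√66/11 + 161 = 161 + 13*I*√66/11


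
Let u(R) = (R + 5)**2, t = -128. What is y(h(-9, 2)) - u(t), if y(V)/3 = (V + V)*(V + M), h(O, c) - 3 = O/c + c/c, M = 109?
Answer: -30909/2 ≈ -15455.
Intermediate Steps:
h(O, c) = 4 + O/c (h(O, c) = 3 + (O/c + c/c) = 3 + (O/c + 1) = 3 + (1 + O/c) = 4 + O/c)
y(V) = 6*V*(109 + V) (y(V) = 3*((V + V)*(V + 109)) = 3*((2*V)*(109 + V)) = 3*(2*V*(109 + V)) = 6*V*(109 + V))
u(R) = (5 + R)**2
y(h(-9, 2)) - u(t) = 6*(4 - 9/2)*(109 + (4 - 9/2)) - (5 - 128)**2 = 6*(4 - 9*1/2)*(109 + (4 - 9*1/2)) - 1*(-123)**2 = 6*(4 - 9/2)*(109 + (4 - 9/2)) - 1*15129 = 6*(-1/2)*(109 - 1/2) - 15129 = 6*(-1/2)*(217/2) - 15129 = -651/2 - 15129 = -30909/2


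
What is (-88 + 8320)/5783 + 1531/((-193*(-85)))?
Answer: 143899733/94870115 ≈ 1.5168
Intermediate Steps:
(-88 + 8320)/5783 + 1531/((-193*(-85))) = 8232*(1/5783) + 1531/16405 = 8232/5783 + 1531*(1/16405) = 8232/5783 + 1531/16405 = 143899733/94870115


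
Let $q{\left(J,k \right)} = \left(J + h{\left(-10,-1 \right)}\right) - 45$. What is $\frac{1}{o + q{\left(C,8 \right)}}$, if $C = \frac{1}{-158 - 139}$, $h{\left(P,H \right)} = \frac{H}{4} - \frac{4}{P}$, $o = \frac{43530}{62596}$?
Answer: $- \frac{92955060}{4104705371} \approx -0.022646$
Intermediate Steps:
$o = \frac{21765}{31298}$ ($o = 43530 \cdot \frac{1}{62596} = \frac{21765}{31298} \approx 0.69541$)
$h{\left(P,H \right)} = - \frac{4}{P} + \frac{H}{4}$ ($h{\left(P,H \right)} = H \frac{1}{4} - \frac{4}{P} = \frac{H}{4} - \frac{4}{P} = - \frac{4}{P} + \frac{H}{4}$)
$C = - \frac{1}{297}$ ($C = \frac{1}{-297} = - \frac{1}{297} \approx -0.003367$)
$q{\left(J,k \right)} = - \frac{897}{20} + J$ ($q{\left(J,k \right)} = \left(J - \left(\frac{1}{4} + \frac{4}{-10}\right)\right) - 45 = \left(J - - \frac{3}{20}\right) - 45 = \left(J + \left(\frac{2}{5} - \frac{1}{4}\right)\right) - 45 = \left(J + \frac{3}{20}\right) - 45 = \left(\frac{3}{20} + J\right) - 45 = - \frac{897}{20} + J$)
$\frac{1}{o + q{\left(C,8 \right)}} = \frac{1}{\frac{21765}{31298} - \frac{266429}{5940}} = \frac{1}{- \frac{4104705371}{92955060}} = - \frac{92955060}{4104705371}$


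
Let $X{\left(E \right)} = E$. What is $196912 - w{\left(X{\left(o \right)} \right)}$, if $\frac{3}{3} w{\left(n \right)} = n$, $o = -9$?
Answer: $196921$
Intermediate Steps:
$w{\left(n \right)} = n$
$196912 - w{\left(X{\left(o \right)} \right)} = 196912 - -9 = 196912 + 9 = 196921$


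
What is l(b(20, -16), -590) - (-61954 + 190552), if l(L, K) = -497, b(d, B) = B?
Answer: -129095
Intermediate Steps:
l(b(20, -16), -590) - (-61954 + 190552) = -497 - (-61954 + 190552) = -497 - 1*128598 = -497 - 128598 = -129095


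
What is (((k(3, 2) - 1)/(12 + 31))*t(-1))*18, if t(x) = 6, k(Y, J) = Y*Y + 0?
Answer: 864/43 ≈ 20.093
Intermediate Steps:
k(Y, J) = Y² (k(Y, J) = Y² + 0 = Y²)
(((k(3, 2) - 1)/(12 + 31))*t(-1))*18 = (((3² - 1)/(12 + 31))*6)*18 = (((9 - 1)/43)*6)*18 = ((8*(1/43))*6)*18 = ((8/43)*6)*18 = (48/43)*18 = 864/43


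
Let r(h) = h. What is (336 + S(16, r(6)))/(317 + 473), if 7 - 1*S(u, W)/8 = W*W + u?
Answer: -12/395 ≈ -0.030380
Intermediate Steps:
S(u, W) = 56 - 8*u - 8*W² (S(u, W) = 56 - 8*(W*W + u) = 56 - 8*(W² + u) = 56 - 8*(u + W²) = 56 + (-8*u - 8*W²) = 56 - 8*u - 8*W²)
(336 + S(16, r(6)))/(317 + 473) = (336 + (56 - 8*16 - 8*6²))/(317 + 473) = (336 + (56 - 128 - 8*36))/790 = (336 + (56 - 128 - 288))*(1/790) = (336 - 360)*(1/790) = -24*1/790 = -12/395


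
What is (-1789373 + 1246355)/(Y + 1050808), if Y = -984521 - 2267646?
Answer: 543018/2201359 ≈ 0.24667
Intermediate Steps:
Y = -3252167
(-1789373 + 1246355)/(Y + 1050808) = (-1789373 + 1246355)/(-3252167 + 1050808) = -543018/(-2201359) = -543018*(-1/2201359) = 543018/2201359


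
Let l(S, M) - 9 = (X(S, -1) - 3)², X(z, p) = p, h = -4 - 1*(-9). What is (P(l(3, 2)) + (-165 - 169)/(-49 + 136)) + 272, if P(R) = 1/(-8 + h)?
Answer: 7767/29 ≈ 267.83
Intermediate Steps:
h = 5 (h = -4 + 9 = 5)
l(S, M) = 25 (l(S, M) = 9 + (-1 - 3)² = 9 + (-4)² = 9 + 16 = 25)
P(R) = -⅓ (P(R) = 1/(-8 + 5) = 1/(-3) = -⅓)
(P(l(3, 2)) + (-165 - 169)/(-49 + 136)) + 272 = (-⅓ + (-165 - 169)/(-49 + 136)) + 272 = (-⅓ - 334/87) + 272 = -121/29 + 272 = 7767/29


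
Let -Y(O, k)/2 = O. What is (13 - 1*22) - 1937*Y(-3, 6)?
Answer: -11631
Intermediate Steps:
Y(O, k) = -2*O
(13 - 1*22) - 1937*Y(-3, 6) = (13 - 1*22) - 1937*(-2*(-3)) = (13 - 22) - 1937*6 = -9 - 149*78 = -9 - 11622 = -11631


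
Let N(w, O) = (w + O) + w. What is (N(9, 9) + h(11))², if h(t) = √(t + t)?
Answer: (27 + √22)² ≈ 1004.3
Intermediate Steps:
h(t) = √2*√t (h(t) = √(2*t) = √2*√t)
N(w, O) = O + 2*w (N(w, O) = (O + w) + w = O + 2*w)
(N(9, 9) + h(11))² = ((9 + 2*9) + √2*√11)² = ((9 + 18) + √22)² = (27 + √22)²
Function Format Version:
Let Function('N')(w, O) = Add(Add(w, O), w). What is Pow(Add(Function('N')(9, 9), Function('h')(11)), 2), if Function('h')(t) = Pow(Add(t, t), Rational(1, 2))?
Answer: Pow(Add(27, Pow(22, Rational(1, 2))), 2) ≈ 1004.3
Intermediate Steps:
Function('h')(t) = Mul(Pow(2, Rational(1, 2)), Pow(t, Rational(1, 2))) (Function('h')(t) = Pow(Mul(2, t), Rational(1, 2)) = Mul(Pow(2, Rational(1, 2)), Pow(t, Rational(1, 2))))
Function('N')(w, O) = Add(O, Mul(2, w)) (Function('N')(w, O) = Add(Add(O, w), w) = Add(O, Mul(2, w)))
Pow(Add(Function('N')(9, 9), Function('h')(11)), 2) = Pow(Add(Add(9, Mul(2, 9)), Mul(Pow(2, Rational(1, 2)), Pow(11, Rational(1, 2)))), 2) = Pow(Add(Add(9, 18), Pow(22, Rational(1, 2))), 2) = Pow(Add(27, Pow(22, Rational(1, 2))), 2)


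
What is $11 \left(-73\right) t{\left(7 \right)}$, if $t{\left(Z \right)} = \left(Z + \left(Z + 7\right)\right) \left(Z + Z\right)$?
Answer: $-236082$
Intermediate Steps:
$t{\left(Z \right)} = 2 Z \left(7 + 2 Z\right)$ ($t{\left(Z \right)} = \left(Z + \left(7 + Z\right)\right) 2 Z = \left(7 + 2 Z\right) 2 Z = 2 Z \left(7 + 2 Z\right)$)
$11 \left(-73\right) t{\left(7 \right)} = 11 \left(-73\right) 2 \cdot 7 \left(7 + 2 \cdot 7\right) = - 803 \cdot 2 \cdot 7 \left(7 + 14\right) = - 803 \cdot 2 \cdot 7 \cdot 21 = \left(-803\right) 294 = -236082$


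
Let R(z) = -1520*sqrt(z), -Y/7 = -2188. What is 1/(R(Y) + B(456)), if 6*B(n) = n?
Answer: -1/465606324 - 10*sqrt(3829)/116401581 ≈ -5.3181e-6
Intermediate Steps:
Y = 15316 (Y = -7*(-2188) = 15316)
B(n) = n/6
1/(R(Y) + B(456)) = 1/(-3040*sqrt(3829) + (1/6)*456) = 1/(-3040*sqrt(3829) + 76) = 1/(76 - 3040*sqrt(3829))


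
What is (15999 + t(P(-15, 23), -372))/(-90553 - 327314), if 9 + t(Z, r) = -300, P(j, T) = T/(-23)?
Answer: -5230/139289 ≈ -0.037548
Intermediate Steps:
P(j, T) = -T/23 (P(j, T) = T*(-1/23) = -T/23)
t(Z, r) = -309 (t(Z, r) = -9 - 300 = -309)
(15999 + t(P(-15, 23), -372))/(-90553 - 327314) = (15999 - 309)/(-90553 - 327314) = 15690/(-417867) = 15690*(-1/417867) = -5230/139289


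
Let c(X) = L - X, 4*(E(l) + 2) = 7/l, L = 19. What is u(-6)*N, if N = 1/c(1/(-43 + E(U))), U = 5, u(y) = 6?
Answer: 5358/16987 ≈ 0.31542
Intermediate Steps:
E(l) = -2 + 7/(4*l) (E(l) = -2 + (7/l)/4 = -2 + 7/(4*l))
c(X) = 19 - X
N = 893/16987 (N = 1/(19 - 1/(-43 + (-2 + (7/4)/5))) = 1/(19 - 1/(-43 + (-2 + (7/4)*(⅕)))) = 1/(19 - 1/(-43 + (-2 + 7/20))) = 1/(19 - 1/(-43 - 33/20)) = 1/(19 - 1/(-893/20)) = 1/(19 - 1*(-20/893)) = 1/(19 + 20/893) = 1/(16987/893) = 893/16987 ≈ 0.052570)
u(-6)*N = 6*(893/16987) = 5358/16987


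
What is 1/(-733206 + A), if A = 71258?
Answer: -1/661948 ≈ -1.5107e-6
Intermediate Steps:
1/(-733206 + A) = 1/(-733206 + 71258) = 1/(-661948) = -1/661948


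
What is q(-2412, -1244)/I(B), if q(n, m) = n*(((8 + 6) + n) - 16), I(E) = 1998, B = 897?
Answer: 323476/111 ≈ 2914.2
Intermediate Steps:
q(n, m) = n*(-2 + n) (q(n, m) = n*((14 + n) - 16) = n*(-2 + n))
q(-2412, -1244)/I(B) = -2412*(-2 - 2412)/1998 = -2412*(-2414)*(1/1998) = 5822568*(1/1998) = 323476/111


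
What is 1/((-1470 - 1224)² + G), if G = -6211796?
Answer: 1/1045840 ≈ 9.5617e-7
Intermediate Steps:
1/((-1470 - 1224)² + G) = 1/((-1470 - 1224)² - 6211796) = 1/((-2694)² - 6211796) = 1/(7257636 - 6211796) = 1/1045840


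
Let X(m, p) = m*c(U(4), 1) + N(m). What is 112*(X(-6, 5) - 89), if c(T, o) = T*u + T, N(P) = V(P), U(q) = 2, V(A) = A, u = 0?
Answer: -11984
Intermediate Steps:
N(P) = P
c(T, o) = T (c(T, o) = T*0 + T = 0 + T = T)
X(m, p) = 3*m (X(m, p) = m*2 + m = 2*m + m = 3*m)
112*(X(-6, 5) - 89) = 112*(3*(-6) - 89) = 112*(-18 - 89) = 112*(-107) = -11984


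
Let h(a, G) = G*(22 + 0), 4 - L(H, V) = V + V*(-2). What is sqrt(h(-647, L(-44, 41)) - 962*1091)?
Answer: 2*I*sqrt(262138) ≈ 1024.0*I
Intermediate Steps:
L(H, V) = 4 + V (L(H, V) = 4 - (V + V*(-2)) = 4 - (V - 2*V) = 4 - (-1)*V = 4 + V)
h(a, G) = 22*G (h(a, G) = G*22 = 22*G)
sqrt(h(-647, L(-44, 41)) - 962*1091) = sqrt(22*(4 + 41) - 962*1091) = sqrt(22*45 - 1049542) = sqrt(990 - 1049542) = sqrt(-1048552) = 2*I*sqrt(262138)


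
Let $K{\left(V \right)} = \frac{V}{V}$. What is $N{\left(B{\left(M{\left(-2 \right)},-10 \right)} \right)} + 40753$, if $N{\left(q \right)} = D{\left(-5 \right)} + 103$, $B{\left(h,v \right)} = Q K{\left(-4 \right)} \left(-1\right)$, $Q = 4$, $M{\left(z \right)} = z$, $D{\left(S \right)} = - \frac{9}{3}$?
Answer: $40853$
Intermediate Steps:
$D{\left(S \right)} = -3$ ($D{\left(S \right)} = \left(-9\right) \frac{1}{3} = -3$)
$K{\left(V \right)} = 1$
$B{\left(h,v \right)} = -4$ ($B{\left(h,v \right)} = 4 \cdot 1 \left(-1\right) = 4 \left(-1\right) = -4$)
$N{\left(q \right)} = 100$ ($N{\left(q \right)} = -3 + 103 = 100$)
$N{\left(B{\left(M{\left(-2 \right)},-10 \right)} \right)} + 40753 = 100 + 40753 = 40853$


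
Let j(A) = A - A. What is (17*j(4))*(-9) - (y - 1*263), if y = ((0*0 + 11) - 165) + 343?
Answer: 74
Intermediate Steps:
j(A) = 0
y = 189 (y = ((0 + 11) - 165) + 343 = (11 - 165) + 343 = -154 + 343 = 189)
(17*j(4))*(-9) - (y - 1*263) = (17*0)*(-9) - (189 - 1*263) = 0*(-9) - (189 - 263) = 0 - 1*(-74) = 0 + 74 = 74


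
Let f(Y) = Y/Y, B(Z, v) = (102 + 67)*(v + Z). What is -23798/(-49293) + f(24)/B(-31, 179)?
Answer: 595284869/1232916516 ≈ 0.48283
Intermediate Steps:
B(Z, v) = 169*Z + 169*v (B(Z, v) = 169*(Z + v) = 169*Z + 169*v)
f(Y) = 1
-23798/(-49293) + f(24)/B(-31, 179) = -23798/(-49293) + 1/(169*(-31) + 169*179) = -23798*(-1/49293) + 1/(-5239 + 30251) = 23798/49293 + 1/25012 = 595284869/1232916516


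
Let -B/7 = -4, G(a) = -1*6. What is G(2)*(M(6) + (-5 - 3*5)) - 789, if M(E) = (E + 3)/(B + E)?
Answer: -11400/17 ≈ -670.59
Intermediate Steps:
G(a) = -6
B = 28 (B = -7*(-4) = 28)
M(E) = (3 + E)/(28 + E) (M(E) = (E + 3)/(28 + E) = (3 + E)/(28 + E))
G(2)*(M(6) + (-5 - 3*5)) - 789 = -6*((3 + 6)/(28 + 6) + (-5 - 3*5)) - 789 = -6*(9/34 + (-5 - 15)) - 789 = -6*((1/34)*9 - 20) - 789 = -6*(9/34 - 20) - 789 = -6*(-671/34) - 789 = 2013/17 - 789 = -11400/17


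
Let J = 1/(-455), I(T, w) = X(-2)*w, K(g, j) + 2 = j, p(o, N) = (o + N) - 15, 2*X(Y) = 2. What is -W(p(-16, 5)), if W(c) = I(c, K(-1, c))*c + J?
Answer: -331239/455 ≈ -728.00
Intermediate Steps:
X(Y) = 1 (X(Y) = (½)*2 = 1)
p(o, N) = -15 + N + o (p(o, N) = (N + o) - 15 = -15 + N + o)
K(g, j) = -2 + j
I(T, w) = w (I(T, w) = 1*w = w)
J = -1/455 ≈ -0.0021978
W(c) = -1/455 + c*(-2 + c) (W(c) = (-2 + c)*c - 1/455 = c*(-2 + c) - 1/455 = -1/455 + c*(-2 + c))
-W(p(-16, 5)) = -(-1/455 + (-15 + 5 - 16)*(-2 + (-15 + 5 - 16))) = -(-1/455 - 26*(-2 - 26)) = -(-1/455 - 26*(-28)) = -(-1/455 + 728) = -1*331239/455 = -331239/455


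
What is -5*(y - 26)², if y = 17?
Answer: -405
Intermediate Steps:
-5*(y - 26)² = -5*(17 - 26)² = -5*(-9)² = -5*81 = -405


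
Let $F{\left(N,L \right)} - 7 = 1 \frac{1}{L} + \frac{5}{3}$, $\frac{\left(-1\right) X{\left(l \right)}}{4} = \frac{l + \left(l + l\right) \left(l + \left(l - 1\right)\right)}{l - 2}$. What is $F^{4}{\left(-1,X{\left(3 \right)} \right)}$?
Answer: $\frac{21071715921}{3748096} \approx 5622.0$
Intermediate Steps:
$X{\left(l \right)} = - \frac{4 \left(l + 2 l \left(-1 + 2 l\right)\right)}{-2 + l}$ ($X{\left(l \right)} = - 4 \frac{l + \left(l + l\right) \left(l + \left(l - 1\right)\right)}{l - 2} = - 4 \frac{l + 2 l \left(l + \left(-1 + l\right)\right)}{-2 + l} = - 4 \frac{l + 2 l \left(-1 + 2 l\right)}{-2 + l} = - \frac{4 \left(l + 2 l \left(-1 + 2 l\right)\right)}{-2 + l}$)
$F{\left(N,L \right)} = \frac{26}{3} + \frac{1}{L}$ ($F{\left(N,L \right)} = 7 + \left(1 \frac{1}{L} + \frac{5}{3}\right) = 7 + \left(\frac{1}{L} + 5 \cdot \frac{1}{3}\right) = 7 + \left(\frac{1}{L} + \frac{5}{3}\right) = 7 + \left(\frac{5}{3} + \frac{1}{L}\right) = \frac{26}{3} + \frac{1}{L}$)
$F^{4}{\left(-1,X{\left(3 \right)} \right)} = \left(\frac{26}{3} + \frac{1}{4 \cdot 3 \frac{1}{-2 + 3} \left(1 - 12\right)}\right)^{4} = \left(\frac{26}{3} + \frac{1}{4 \cdot 3 \cdot 1^{-1} \left(1 - 12\right)}\right)^{4} = \left(\frac{26}{3} + \frac{1}{4 \cdot 3 \cdot 1 \left(-11\right)}\right)^{4} = \left(\frac{26}{3} + \frac{1}{-132}\right)^{4} = \left(\frac{26}{3} - \frac{1}{132}\right)^{4} = \left(\frac{381}{44}\right)^{4} = \frac{21071715921}{3748096}$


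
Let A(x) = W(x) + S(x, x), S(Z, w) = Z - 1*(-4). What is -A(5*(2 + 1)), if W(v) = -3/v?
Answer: -94/5 ≈ -18.800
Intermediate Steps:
S(Z, w) = 4 + Z (S(Z, w) = Z + 4 = 4 + Z)
A(x) = 4 + x - 3/x (A(x) = -3/x + (4 + x) = 4 + x - 3/x)
-A(5*(2 + 1)) = -(4 + 5*(2 + 1) - 3*1/(5*(2 + 1))) = -(4 + 5*3 - 3/(5*3)) = -(4 + 15 - 3/15) = -(4 + 15 - 3*1/15) = -(4 + 15 - ⅕) = -1*94/5 = -94/5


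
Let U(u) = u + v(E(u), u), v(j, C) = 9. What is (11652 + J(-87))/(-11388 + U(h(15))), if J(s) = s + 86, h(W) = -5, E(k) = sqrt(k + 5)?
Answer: -11651/11384 ≈ -1.0235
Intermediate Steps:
E(k) = sqrt(5 + k)
J(s) = 86 + s
U(u) = 9 + u (U(u) = u + 9 = 9 + u)
(11652 + J(-87))/(-11388 + U(h(15))) = (11652 + (86 - 87))/(-11388 + (9 - 5)) = (11652 - 1)/(-11388 + 4) = 11651/(-11384) = 11651*(-1/11384) = -11651/11384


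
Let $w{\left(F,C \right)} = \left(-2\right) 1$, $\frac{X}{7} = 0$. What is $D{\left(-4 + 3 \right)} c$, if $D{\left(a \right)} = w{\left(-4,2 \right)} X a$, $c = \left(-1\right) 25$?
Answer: $0$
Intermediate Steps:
$X = 0$ ($X = 7 \cdot 0 = 0$)
$w{\left(F,C \right)} = -2$
$c = -25$
$D{\left(a \right)} = 0$ ($D{\left(a \right)} = \left(-2\right) 0 a = 0 a = 0$)
$D{\left(-4 + 3 \right)} c = 0 \left(-25\right) = 0$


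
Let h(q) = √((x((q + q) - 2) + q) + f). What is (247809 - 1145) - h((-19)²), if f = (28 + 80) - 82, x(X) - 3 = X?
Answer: 246664 - √1110 ≈ 2.4663e+5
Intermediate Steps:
x(X) = 3 + X
f = 26 (f = 108 - 82 = 26)
h(q) = √(27 + 3*q) (h(q) = √(((3 + ((q + q) - 2)) + q) + 26) = √(((3 + (2*q - 2)) + q) + 26) = √(((3 + (-2 + 2*q)) + q) + 26) = √(((1 + 2*q) + q) + 26) = √((1 + 3*q) + 26) = √(27 + 3*q))
(247809 - 1145) - h((-19)²) = (247809 - 1145) - √(27 + 3*(-19)²) = 246664 - √(27 + 3*361) = 246664 - √(27 + 1083) = 246664 - √1110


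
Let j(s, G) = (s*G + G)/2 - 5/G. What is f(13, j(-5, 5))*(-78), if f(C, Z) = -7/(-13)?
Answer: -42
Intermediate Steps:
j(s, G) = G/2 - 5/G + G*s/2 (j(s, G) = (G*s + G)*(1/2) - 5/G = (G + G*s)*(1/2) - 5/G = (G/2 + G*s/2) - 5/G = G/2 - 5/G + G*s/2)
f(C, Z) = 7/13 (f(C, Z) = -7*(-1/13) = 7/13)
f(13, j(-5, 5))*(-78) = (7/13)*(-78) = -42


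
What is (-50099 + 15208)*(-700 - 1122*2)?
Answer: 102719104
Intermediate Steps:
(-50099 + 15208)*(-700 - 1122*2) = -34891*(-700 - 2244) = -34891*(-2944) = 102719104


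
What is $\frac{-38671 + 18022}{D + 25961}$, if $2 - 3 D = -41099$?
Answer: $- \frac{61947}{118984} \approx -0.52063$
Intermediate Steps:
$D = \frac{41101}{3}$ ($D = \frac{2}{3} - - \frac{41099}{3} = \frac{2}{3} + \frac{41099}{3} = \frac{41101}{3} \approx 13700.0$)
$\frac{-38671 + 18022}{D + 25961} = \frac{-38671 + 18022}{\frac{41101}{3} + 25961} = - \frac{20649}{\frac{118984}{3}} = \left(-20649\right) \frac{3}{118984} = - \frac{61947}{118984}$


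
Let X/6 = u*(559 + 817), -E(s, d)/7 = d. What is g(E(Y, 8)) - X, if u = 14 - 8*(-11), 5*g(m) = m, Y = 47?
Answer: -4210616/5 ≈ -8.4212e+5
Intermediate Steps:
E(s, d) = -7*d
g(m) = m/5
u = 102 (u = 14 + 88 = 102)
X = 842112 (X = 6*(102*(559 + 817)) = 6*(102*1376) = 6*140352 = 842112)
g(E(Y, 8)) - X = (-7*8)/5 - 1*842112 = (⅕)*(-56) - 842112 = -56/5 - 842112 = -4210616/5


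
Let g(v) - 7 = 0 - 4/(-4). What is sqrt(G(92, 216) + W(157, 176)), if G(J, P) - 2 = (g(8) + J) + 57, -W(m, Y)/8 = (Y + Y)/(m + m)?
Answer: sqrt(3698135)/157 ≈ 12.249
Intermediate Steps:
g(v) = 8 (g(v) = 7 + (0 - 4/(-4)) = 7 + (0 - 4*(-1/4)) = 7 + (0 + 1) = 7 + 1 = 8)
W(m, Y) = -8*Y/m (W(m, Y) = -8*(Y + Y)/(m + m) = -8*2*Y/(2*m) = -8*2*Y*1/(2*m) = -8*Y/m)
G(J, P) = 67 + J (G(J, P) = 2 + ((8 + J) + 57) = 2 + (65 + J) = 67 + J)
sqrt(G(92, 216) + W(157, 176)) = sqrt((67 + 92) - 8*176/157) = sqrt(159 - 8*176*1/157) = sqrt(159 - 1408/157) = sqrt(23555/157) = sqrt(3698135)/157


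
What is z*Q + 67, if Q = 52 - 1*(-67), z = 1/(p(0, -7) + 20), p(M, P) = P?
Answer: 990/13 ≈ 76.154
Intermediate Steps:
z = 1/13 (z = 1/(-7 + 20) = 1/13 ≈ 0.076923)
Q = 119 (Q = 52 + 67 = 119)
z*Q + 67 = (1/13)*119 + 67 = 119/13 + 67 = 990/13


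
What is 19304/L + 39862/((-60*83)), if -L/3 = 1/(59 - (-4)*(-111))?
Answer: 6168573269/2490 ≈ 2.4773e+6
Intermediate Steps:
L = 3/385 (L = -3/(59 - (-4)*(-111)) = -3/(59 - 4*111) = -3/(59 - 444) = -3/(-385) = -3*(-1/385) = 3/385 ≈ 0.0077922)
19304/L + 39862/((-60*83)) = 19304/(3/385) + 39862/((-60*83)) = 19304*(385/3) + 39862/(-4980) = 7432040/3 + 39862*(-1/4980) = 7432040/3 - 19931/2490 = 6168573269/2490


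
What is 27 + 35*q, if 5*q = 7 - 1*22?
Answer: -78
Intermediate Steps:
q = -3 (q = (7 - 1*22)/5 = (7 - 22)/5 = (⅕)*(-15) = -3)
27 + 35*q = 27 + 35*(-3) = 27 - 105 = -78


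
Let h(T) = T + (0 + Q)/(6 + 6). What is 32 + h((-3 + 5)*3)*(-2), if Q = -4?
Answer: 62/3 ≈ 20.667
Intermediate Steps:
h(T) = -⅓ + T (h(T) = T + (0 - 4)/(6 + 6) = T - 4/12 = T - 4*1/12 = T - ⅓ = -⅓ + T)
32 + h((-3 + 5)*3)*(-2) = 32 + (-⅓ + (-3 + 5)*3)*(-2) = 32 + (-⅓ + 2*3)*(-2) = 32 + (-⅓ + 6)*(-2) = 32 + (17/3)*(-2) = 32 - 34/3 = 62/3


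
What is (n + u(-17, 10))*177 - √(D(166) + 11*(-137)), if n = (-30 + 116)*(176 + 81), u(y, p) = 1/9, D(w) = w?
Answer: 11736221/3 - 3*I*√149 ≈ 3.9121e+6 - 36.62*I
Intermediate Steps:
u(y, p) = ⅑
n = 22102 (n = 86*257 = 22102)
(n + u(-17, 10))*177 - √(D(166) + 11*(-137)) = (22102 + ⅑)*177 - √(166 + 11*(-137)) = (198919/9)*177 - √(166 - 1507) = 11736221/3 - √(-1341) = 11736221/3 - 3*I*√149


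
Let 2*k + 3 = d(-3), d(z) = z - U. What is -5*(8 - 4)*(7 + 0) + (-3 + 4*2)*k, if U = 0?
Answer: -155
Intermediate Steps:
d(z) = z (d(z) = z - 1*0 = z + 0 = z)
k = -3 (k = -3/2 + (½)*(-3) = -3/2 - 3/2 = -3)
-5*(8 - 4)*(7 + 0) + (-3 + 4*2)*k = -5*(8 - 4)*(7 + 0) + (-3 + 4*2)*(-3) = -20*7 + (-3 + 8)*(-3) = -5*28 + 5*(-3) = -140 - 15 = -155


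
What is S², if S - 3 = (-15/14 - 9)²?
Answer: 418979961/38416 ≈ 10906.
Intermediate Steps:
S = 20469/196 (S = 3 + (-15/14 - 9)² = 3 + (-141/14)² = 3 + 19881/196 = 20469/196 ≈ 104.43)
S² = (20469/196)² = 418979961/38416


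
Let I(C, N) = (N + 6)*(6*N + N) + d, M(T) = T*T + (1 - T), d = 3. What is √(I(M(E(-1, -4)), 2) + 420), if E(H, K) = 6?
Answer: √535 ≈ 23.130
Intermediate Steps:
M(T) = 1 + T² - T (M(T) = T² + (1 - T) = 1 + T² - T)
I(C, N) = 3 + 7*N*(6 + N) (I(C, N) = (N + 6)*(6*N + N) + 3 = (6 + N)*(7*N) + 3 = 7*N*(6 + N) + 3 = 3 + 7*N*(6 + N))
√(I(M(E(-1, -4)), 2) + 420) = √((3 + 7*2² + 42*2) + 420) = √((3 + 7*4 + 84) + 420) = √((3 + 28 + 84) + 420) = √(115 + 420) = √535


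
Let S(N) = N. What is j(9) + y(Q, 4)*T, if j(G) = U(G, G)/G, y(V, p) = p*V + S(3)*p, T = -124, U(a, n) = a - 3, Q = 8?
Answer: -16366/3 ≈ -5455.3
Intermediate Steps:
U(a, n) = -3 + a
y(V, p) = 3*p + V*p (y(V, p) = p*V + 3*p = V*p + 3*p = 3*p + V*p)
j(G) = (-3 + G)/G
j(9) + y(Q, 4)*T = (-3 + 9)/9 + (4*(3 + 8))*(-124) = (⅑)*6 + (4*11)*(-124) = ⅔ + 44*(-124) = ⅔ - 5456 = -16366/3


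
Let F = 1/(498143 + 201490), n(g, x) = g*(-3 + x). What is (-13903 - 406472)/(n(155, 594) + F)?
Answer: -294108222375/64089880966 ≈ -4.5890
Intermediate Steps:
F = 1/699633 ≈ 1.4293e-6
(-13903 - 406472)/(n(155, 594) + F) = (-13903 - 406472)/(155*(-3 + 594) + 1/699633) = -420375/(155*591 + 1/699633) = -420375/(91605 + 1/699633) = -420375/64089880966/699633 = -420375*699633/64089880966 = -294108222375/64089880966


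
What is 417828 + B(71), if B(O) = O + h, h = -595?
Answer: 417304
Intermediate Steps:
B(O) = -595 + O (B(O) = O - 595 = -595 + O)
417828 + B(71) = 417828 + (-595 + 71) = 417828 - 524 = 417304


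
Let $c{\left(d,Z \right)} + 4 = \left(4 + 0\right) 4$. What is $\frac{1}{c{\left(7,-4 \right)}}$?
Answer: $\frac{1}{12} \approx 0.083333$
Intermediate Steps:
$c{\left(d,Z \right)} = 12$ ($c{\left(d,Z \right)} = -4 + \left(4 + 0\right) 4 = -4 + 4 \cdot 4 = -4 + 16 = 12$)
$\frac{1}{c{\left(7,-4 \right)}} = \frac{1}{12}$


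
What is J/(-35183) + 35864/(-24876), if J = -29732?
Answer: -130547470/218803077 ≈ -0.59664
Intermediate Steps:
J/(-35183) + 35864/(-24876) = -29732/(-35183) + 35864/(-24876) = -29732*(-1/35183) + 35864*(-1/24876) = 29732/35183 - 8966/6219 = -130547470/218803077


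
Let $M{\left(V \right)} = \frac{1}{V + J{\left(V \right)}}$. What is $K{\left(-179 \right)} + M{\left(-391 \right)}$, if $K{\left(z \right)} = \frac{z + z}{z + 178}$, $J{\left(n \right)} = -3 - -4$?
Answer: $\frac{139619}{390} \approx 358.0$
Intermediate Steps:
$J{\left(n \right)} = 1$ ($J{\left(n \right)} = -3 + 4 = 1$)
$M{\left(V \right)} = \frac{1}{1 + V}$ ($M{\left(V \right)} = \frac{1}{V + 1} = \frac{1}{1 + V}$)
$K{\left(z \right)} = \frac{2 z}{178 + z}$
$K{\left(-179 \right)} + M{\left(-391 \right)} = 2 \left(-179\right) \frac{1}{178 - 179} + \frac{1}{1 - 391} = 2 \left(-179\right) \frac{1}{-1} + \frac{1}{-390} = 2 \left(-179\right) \left(-1\right) - \frac{1}{390} = 358 - \frac{1}{390} = \frac{139619}{390}$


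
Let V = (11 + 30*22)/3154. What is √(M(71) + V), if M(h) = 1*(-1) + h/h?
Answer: √2116334/3154 ≈ 0.46124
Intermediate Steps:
M(h) = 0 (M(h) = -1 + 1 = 0)
V = 671/3154 (V = (11 + 660)*(1/3154) = 671*(1/3154) = 671/3154 ≈ 0.21275)
√(M(71) + V) = √(0 + 671/3154) = √(671/3154) = √2116334/3154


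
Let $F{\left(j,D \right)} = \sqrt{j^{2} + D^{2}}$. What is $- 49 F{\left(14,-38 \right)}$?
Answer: $- 98 \sqrt{410} \approx -1984.3$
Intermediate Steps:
$F{\left(j,D \right)} = \sqrt{D^{2} + j^{2}}$
$- 49 F{\left(14,-38 \right)} = - 49 \sqrt{\left(-38\right)^{2} + 14^{2}} = - 49 \sqrt{1444 + 196} = - 49 \sqrt{1640} = - 49 \cdot 2 \sqrt{410} = - 98 \sqrt{410}$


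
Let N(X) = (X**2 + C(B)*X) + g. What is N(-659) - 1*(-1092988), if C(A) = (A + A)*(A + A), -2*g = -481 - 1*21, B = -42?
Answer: -3122384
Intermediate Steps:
g = 251 (g = -(-481 - 1*21)/2 = -(-481 - 21)/2 = -1/2*(-502) = 251)
C(A) = 4*A**2 (C(A) = (2*A)*(2*A) = 4*A**2)
N(X) = 251 + X**2 + 7056*X (N(X) = (X**2 + (4*(-42)**2)*X) + 251 = (X**2 + (4*1764)*X) + 251 = (X**2 + 7056*X) + 251 = 251 + X**2 + 7056*X)
N(-659) - 1*(-1092988) = (251 + (-659)**2 + 7056*(-659)) - 1*(-1092988) = (251 + 434281 - 4649904) + 1092988 = -4215372 + 1092988 = -3122384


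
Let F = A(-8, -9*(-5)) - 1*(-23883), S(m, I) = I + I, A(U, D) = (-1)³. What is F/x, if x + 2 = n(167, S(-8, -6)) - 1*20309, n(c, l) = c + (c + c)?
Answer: -11941/9905 ≈ -1.2056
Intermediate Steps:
A(U, D) = -1
S(m, I) = 2*I
n(c, l) = 3*c (n(c, l) = c + 2*c = 3*c)
F = 23882 (F = -1 - 1*(-23883) = -1 + 23883 = 23882)
x = -19810 (x = -2 + (3*167 - 1*20309) = -2 + (501 - 20309) = -2 - 19808 = -19810)
F/x = 23882/(-19810) = 23882*(-1/19810) = -11941/9905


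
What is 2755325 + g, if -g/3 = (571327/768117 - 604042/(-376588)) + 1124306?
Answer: -29774873261659933/48210607466 ≈ -6.1760e+5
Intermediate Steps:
g = -162610765277916383/48210607466 (g = -3*((571327/768117 - 604042/(-376588)) + 1124306) = -3*((571327*(1/768117) - 604042*(-1/376588)) + 1124306) = -3*((571327/768117 + 302021/188294) + 1124306) = -3*(339564910595/144631822398 + 1124306) = -3*162610765277916383/144631822398 = -162610765277916383/48210607466 ≈ -3.3729e+6)
2755325 + g = 2755325 - 162610765277916383/48210607466 = -29774873261659933/48210607466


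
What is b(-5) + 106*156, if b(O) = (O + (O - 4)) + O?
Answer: 16517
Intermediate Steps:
b(O) = -4 + 3*O (b(O) = (O + (-4 + O)) + O = (-4 + 2*O) + O = -4 + 3*O)
b(-5) + 106*156 = (-4 + 3*(-5)) + 106*156 = (-4 - 15) + 16536 = -19 + 16536 = 16517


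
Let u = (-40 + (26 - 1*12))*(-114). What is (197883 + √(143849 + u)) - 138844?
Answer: 59039 + √146813 ≈ 59422.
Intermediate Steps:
u = 2964 (u = (-40 + (26 - 12))*(-114) = (-40 + 14)*(-114) = -26*(-114) = 2964)
(197883 + √(143849 + u)) - 138844 = (197883 + √(143849 + 2964)) - 138844 = (197883 + √146813) - 138844 = 59039 + √146813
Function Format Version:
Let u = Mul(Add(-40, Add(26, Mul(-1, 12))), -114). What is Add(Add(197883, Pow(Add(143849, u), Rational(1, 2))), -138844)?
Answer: Add(59039, Pow(146813, Rational(1, 2))) ≈ 59422.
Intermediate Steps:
u = 2964 (u = Mul(Add(-40, Add(26, -12)), -114) = Mul(Add(-40, 14), -114) = Mul(-26, -114) = 2964)
Add(Add(197883, Pow(Add(143849, u), Rational(1, 2))), -138844) = Add(Add(197883, Pow(Add(143849, 2964), Rational(1, 2))), -138844) = Add(Add(197883, Pow(146813, Rational(1, 2))), -138844) = Add(59039, Pow(146813, Rational(1, 2)))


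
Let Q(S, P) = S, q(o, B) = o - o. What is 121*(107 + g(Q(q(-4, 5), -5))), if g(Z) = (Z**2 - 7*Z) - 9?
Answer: 11858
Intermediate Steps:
q(o, B) = 0
g(Z) = -9 + Z**2 - 7*Z
121*(107 + g(Q(q(-4, 5), -5))) = 121*(107 + (-9 + 0**2 - 7*0)) = 121*(107 + (-9 + 0 + 0)) = 121*(107 - 9) = 121*98 = 11858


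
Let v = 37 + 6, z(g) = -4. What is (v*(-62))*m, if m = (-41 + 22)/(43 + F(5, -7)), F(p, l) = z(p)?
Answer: 50654/39 ≈ 1298.8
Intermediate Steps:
F(p, l) = -4
m = -19/39 (m = (-41 + 22)/(43 - 4) = -19/39 ≈ -0.48718)
v = 43
(v*(-62))*m = (43*(-62))*(-19/39) = -2666*(-19/39) = 50654/39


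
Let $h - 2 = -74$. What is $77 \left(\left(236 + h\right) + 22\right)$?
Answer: $14322$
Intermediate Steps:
$h = -72$ ($h = 2 - 74 = -72$)
$77 \left(\left(236 + h\right) + 22\right) = 77 \left(\left(236 - 72\right) + 22\right) = 77 \left(164 + 22\right) = 77 \cdot 186 = 14322$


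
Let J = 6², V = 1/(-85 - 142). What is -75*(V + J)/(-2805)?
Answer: 40855/42449 ≈ 0.96245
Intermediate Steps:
V = -1/227 (V = 1/(-227) = -1/227 ≈ -0.0044053)
J = 36
-75*(V + J)/(-2805) = -75*(-1/227 + 36)/(-2805) = -75*8171/227*(-1/2805) = -612825/227*(-1/2805) = 40855/42449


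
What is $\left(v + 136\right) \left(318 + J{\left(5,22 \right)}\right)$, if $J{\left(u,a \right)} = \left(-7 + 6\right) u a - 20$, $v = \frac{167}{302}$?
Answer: $\frac{3876466}{151} \approx 25672.0$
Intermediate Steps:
$v = \frac{167}{302}$ ($v = 167 \cdot \frac{1}{302} = \frac{167}{302} \approx 0.55298$)
$J{\left(u,a \right)} = -20 - a u$ ($J{\left(u,a \right)} = - u a - 20 = - a u - 20 = -20 - a u$)
$\left(v + 136\right) \left(318 + J{\left(5,22 \right)}\right) = \left(\frac{167}{302} + 136\right) \left(318 - \left(20 + 22 \cdot 5\right)\right) = \frac{41239 \left(318 - 130\right)}{302} = \frac{41239}{302} \cdot 188 = \frac{3876466}{151}$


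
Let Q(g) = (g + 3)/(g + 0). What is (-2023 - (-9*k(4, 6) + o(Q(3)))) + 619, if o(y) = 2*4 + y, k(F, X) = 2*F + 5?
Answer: -1297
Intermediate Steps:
k(F, X) = 5 + 2*F
Q(g) = (3 + g)/g
o(y) = 8 + y
(-2023 - (-9*k(4, 6) + o(Q(3)))) + 619 = (-2023 - (-9*(5 + 2*4) + (8 + (3 + 3)/3))) + 619 = (-2023 - (-9*(5 + 8) + (8 + (⅓)*6))) + 619 = (-2023 - (-9*13 + (8 + 2))) + 619 = (-2023 - (-117 + 10)) + 619 = (-2023 - 1*(-107)) + 619 = (-2023 + 107) + 619 = -1916 + 619 = -1297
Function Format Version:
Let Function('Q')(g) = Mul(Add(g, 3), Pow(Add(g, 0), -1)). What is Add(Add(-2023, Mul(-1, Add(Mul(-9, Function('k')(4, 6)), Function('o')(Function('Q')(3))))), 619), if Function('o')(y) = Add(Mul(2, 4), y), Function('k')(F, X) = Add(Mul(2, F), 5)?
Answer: -1297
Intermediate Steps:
Function('k')(F, X) = Add(5, Mul(2, F))
Function('Q')(g) = Mul(Pow(g, -1), Add(3, g)) (Function('Q')(g) = Mul(Add(3, g), Pow(g, -1)) = Mul(Pow(g, -1), Add(3, g)))
Function('o')(y) = Add(8, y)
Add(Add(-2023, Mul(-1, Add(Mul(-9, Function('k')(4, 6)), Function('o')(Function('Q')(3))))), 619) = Add(Add(-2023, Mul(-1, Add(Mul(-9, Add(5, Mul(2, 4))), Add(8, Mul(Pow(3, -1), Add(3, 3)))))), 619) = Add(Add(-2023, Mul(-1, Add(Mul(-9, Add(5, 8)), Add(8, Mul(Rational(1, 3), 6))))), 619) = Add(Add(-2023, Mul(-1, Add(Mul(-9, 13), Add(8, 2)))), 619) = Add(Add(-2023, Mul(-1, Add(-117, 10))), 619) = Add(Add(-2023, Mul(-1, -107)), 619) = Add(Add(-2023, 107), 619) = Add(-1916, 619) = -1297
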